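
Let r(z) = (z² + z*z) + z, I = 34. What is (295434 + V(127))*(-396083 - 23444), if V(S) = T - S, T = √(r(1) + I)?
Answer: -123889259789 - 419527*√37 ≈ -1.2389e+11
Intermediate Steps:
r(z) = z + 2*z² (r(z) = (z² + z²) + z = 2*z² + z = z + 2*z²)
T = √37 (T = √(1*(1 + 2*1) + 34) = √(1*(1 + 2) + 34) = √(1*3 + 34) = √(3 + 34) = √37 ≈ 6.0828)
V(S) = √37 - S
(295434 + V(127))*(-396083 - 23444) = (295434 + (√37 - 1*127))*(-396083 - 23444) = (295434 + (√37 - 127))*(-419527) = (295434 + (-127 + √37))*(-419527) = (295307 + √37)*(-419527) = -123889259789 - 419527*√37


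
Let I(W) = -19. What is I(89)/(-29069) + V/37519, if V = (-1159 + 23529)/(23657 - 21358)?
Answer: 2289140969/2507380925489 ≈ 0.00091296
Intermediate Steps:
V = 22370/2299 ≈ 9.7303
I(89)/(-29069) + V/37519 = -19/(-29069) + (22370/2299)/37519 = -19*(-1/29069) + (22370/2299)*(1/37519) = 19/29069 + 22370/86256181 = 2289140969/2507380925489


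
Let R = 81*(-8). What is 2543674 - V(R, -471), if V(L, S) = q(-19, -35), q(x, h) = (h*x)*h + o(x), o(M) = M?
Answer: 2566968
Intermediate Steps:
R = -648
q(x, h) = x + x*h**2 (q(x, h) = (h*x)*h + x = x*h**2 + x = x + x*h**2)
V(L, S) = -23294 (V(L, S) = -19*(1 + (-35)**2) = -19*(1 + 1225) = -19*1226 = -23294)
2543674 - V(R, -471) = 2543674 - 1*(-23294) = 2543674 + 23294 = 2566968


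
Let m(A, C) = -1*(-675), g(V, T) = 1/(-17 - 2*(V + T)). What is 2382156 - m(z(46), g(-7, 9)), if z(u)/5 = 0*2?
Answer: 2381481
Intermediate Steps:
z(u) = 0 (z(u) = 5*(0*2) = 5*0 = 0)
g(V, T) = 1/(-17 - 2*T - 2*V) (g(V, T) = 1/(-17 - 2*(T + V)) = 1/(-17 + (-2*T - 2*V)) = 1/(-17 - 2*T - 2*V))
m(A, C) = 675
2382156 - m(z(46), g(-7, 9)) = 2382156 - 1*675 = 2382156 - 675 = 2381481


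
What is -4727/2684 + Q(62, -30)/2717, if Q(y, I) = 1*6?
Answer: -1166105/662948 ≈ -1.7590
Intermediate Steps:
Q(y, I) = 6
-4727/2684 + Q(62, -30)/2717 = -4727/2684 + 6/2717 = -1166105/662948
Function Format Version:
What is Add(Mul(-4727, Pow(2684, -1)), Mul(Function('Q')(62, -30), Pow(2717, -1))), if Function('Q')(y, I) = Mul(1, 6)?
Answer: Rational(-1166105, 662948) ≈ -1.7590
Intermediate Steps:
Function('Q')(y, I) = 6
Add(Mul(-4727, Pow(2684, -1)), Mul(Function('Q')(62, -30), Pow(2717, -1))) = Add(Mul(-4727, Pow(2684, -1)), Mul(6, Pow(2717, -1))) = Add(Mul(-4727, Rational(1, 2684)), Mul(6, Rational(1, 2717))) = Add(Rational(-4727, 2684), Rational(6, 2717)) = Rational(-1166105, 662948)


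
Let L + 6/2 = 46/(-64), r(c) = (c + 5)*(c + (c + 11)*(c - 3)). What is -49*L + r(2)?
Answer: 3367/32 ≈ 105.22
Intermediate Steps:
r(c) = (5 + c)*(c + (-3 + c)*(11 + c)) (r(c) = (5 + c)*(c + (11 + c)*(-3 + c)) = (5 + c)*(c + (-3 + c)*(11 + c)))
L = -119/32 (L = -3 + 46/(-64) = -3 + 46*(-1/64) = -3 - 23/32 = -119/32 ≈ -3.7188)
-49*L + r(2) = -49*(-119/32) + (-165 + 2³ + 12*2 + 14*2²) = 5831/32 + (-165 + 8 + 24 + 14*4) = 5831/32 + (-165 + 8 + 24 + 56) = 5831/32 - 77 = 3367/32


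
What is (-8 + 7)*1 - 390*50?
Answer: -19501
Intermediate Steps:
(-8 + 7)*1 - 390*50 = -1*1 - 19500 = -1 - 19500 = -19501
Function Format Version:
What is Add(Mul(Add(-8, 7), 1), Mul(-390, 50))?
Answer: -19501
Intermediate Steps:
Add(Mul(Add(-8, 7), 1), Mul(-390, 50)) = Add(Mul(-1, 1), -19500) = Add(-1, -19500) = -19501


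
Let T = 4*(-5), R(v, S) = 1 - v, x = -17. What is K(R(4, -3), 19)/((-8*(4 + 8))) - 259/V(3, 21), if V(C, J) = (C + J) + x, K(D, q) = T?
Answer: -883/24 ≈ -36.792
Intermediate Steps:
T = -20
K(D, q) = -20
V(C, J) = -17 + C + J (V(C, J) = (C + J) - 17 = -17 + C + J)
K(R(4, -3), 19)/((-8*(4 + 8))) - 259/V(3, 21) = -20*(-1/(8*(4 + 8))) - 259/(-17 + 3 + 21) = -20/((-8*12)) - 259/7 = -20/(-96) - 259*⅐ = -20*(-1/96) - 37 = 5/24 - 37 = -883/24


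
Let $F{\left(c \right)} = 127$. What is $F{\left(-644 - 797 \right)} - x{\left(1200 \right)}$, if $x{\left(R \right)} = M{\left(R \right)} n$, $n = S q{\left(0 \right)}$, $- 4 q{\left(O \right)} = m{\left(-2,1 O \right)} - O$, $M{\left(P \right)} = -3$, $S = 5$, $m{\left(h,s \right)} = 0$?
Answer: $127$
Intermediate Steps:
$q{\left(O \right)} = \frac{O}{4}$ ($q{\left(O \right)} = - \frac{0 - O}{4} = - \frac{\left(-1\right) O}{4} = \frac{O}{4}$)
$n = 0$ ($n = 5 \cdot \frac{1}{4} \cdot 0 = 5 \cdot 0 = 0$)
$x{\left(R \right)} = 0$ ($x{\left(R \right)} = \left(-3\right) 0 = 0$)
$F{\left(-644 - 797 \right)} - x{\left(1200 \right)} = 127 - 0 = 127 + 0 = 127$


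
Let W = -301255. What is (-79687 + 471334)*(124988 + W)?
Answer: -69034441749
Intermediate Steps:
(-79687 + 471334)*(124988 + W) = (-79687 + 471334)*(124988 - 301255) = 391647*(-176267) = -69034441749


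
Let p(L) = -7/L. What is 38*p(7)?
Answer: -38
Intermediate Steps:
38*p(7) = 38*(-7/7) = 38*(-7*1/7) = 38*(-1) = -38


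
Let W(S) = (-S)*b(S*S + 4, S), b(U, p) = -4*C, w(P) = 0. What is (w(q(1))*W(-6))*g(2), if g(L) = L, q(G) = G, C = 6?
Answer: 0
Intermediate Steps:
b(U, p) = -24 (b(U, p) = -4*6 = -24)
W(S) = 24*S (W(S) = -S*(-24) = 24*S)
(w(q(1))*W(-6))*g(2) = (0*(24*(-6)))*2 = (0*(-144))*2 = 0*2 = 0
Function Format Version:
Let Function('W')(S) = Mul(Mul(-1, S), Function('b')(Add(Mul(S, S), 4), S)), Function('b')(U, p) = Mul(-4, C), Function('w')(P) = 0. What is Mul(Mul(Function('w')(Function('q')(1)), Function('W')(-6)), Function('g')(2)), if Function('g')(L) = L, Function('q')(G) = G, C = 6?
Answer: 0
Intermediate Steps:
Function('b')(U, p) = -24 (Function('b')(U, p) = Mul(-4, 6) = -24)
Function('W')(S) = Mul(24, S) (Function('W')(S) = Mul(Mul(-1, S), -24) = Mul(24, S))
Mul(Mul(Function('w')(Function('q')(1)), Function('W')(-6)), Function('g')(2)) = Mul(Mul(0, Mul(24, -6)), 2) = Mul(Mul(0, -144), 2) = Mul(0, 2) = 0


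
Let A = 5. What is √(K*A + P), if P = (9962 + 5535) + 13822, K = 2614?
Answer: √42389 ≈ 205.89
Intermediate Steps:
P = 29319 (P = 15497 + 13822 = 29319)
√(K*A + P) = √(2614*5 + 29319) = √(13070 + 29319) = √42389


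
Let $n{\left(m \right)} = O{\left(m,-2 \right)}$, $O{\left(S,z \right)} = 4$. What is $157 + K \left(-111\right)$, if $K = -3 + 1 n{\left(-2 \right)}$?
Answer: $46$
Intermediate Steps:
$n{\left(m \right)} = 4$
$K = 1$ ($K = -3 + 1 \cdot 4 = -3 + 4 = 1$)
$157 + K \left(-111\right) = 157 + 1 \left(-111\right) = 157 - 111 = 46$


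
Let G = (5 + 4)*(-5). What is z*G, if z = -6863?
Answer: 308835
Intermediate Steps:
G = -45 (G = 9*(-5) = -45)
z*G = -6863*(-45) = 308835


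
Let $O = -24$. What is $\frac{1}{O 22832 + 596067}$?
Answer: $\frac{1}{48099} \approx 2.079 \cdot 10^{-5}$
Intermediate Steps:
$\frac{1}{O 22832 + 596067} = \frac{1}{\left(-24\right) 22832 + 596067} = \frac{1}{-547968 + 596067} = \frac{1}{48099}$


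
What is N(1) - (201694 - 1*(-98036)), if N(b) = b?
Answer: -299729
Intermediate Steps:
N(1) - (201694 - 1*(-98036)) = 1 - (201694 - 1*(-98036)) = 1 - (201694 + 98036) = 1 - 1*299730 = 1 - 299730 = -299729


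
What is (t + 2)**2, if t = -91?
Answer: 7921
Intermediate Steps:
(t + 2)**2 = (-91 + 2)**2 = (-89)**2 = 7921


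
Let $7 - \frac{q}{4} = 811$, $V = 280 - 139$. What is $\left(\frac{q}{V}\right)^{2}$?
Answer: $\frac{1149184}{2209} \approx 520.23$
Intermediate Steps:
$V = 141$ ($V = 280 - 139 = 141$)
$q = -3216$ ($q = 28 - 3244 = -3216$)
$\left(\frac{q}{V}\right)^{2} = \left(- \frac{3216}{141}\right)^{2} = \left(\left(-3216\right) \frac{1}{141}\right)^{2} = \left(- \frac{1072}{47}\right)^{2} = \frac{1149184}{2209}$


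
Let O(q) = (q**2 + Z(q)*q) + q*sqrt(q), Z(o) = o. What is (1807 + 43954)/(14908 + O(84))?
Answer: 331996055/210391924 - 960981*sqrt(21)/105195962 ≈ 1.5361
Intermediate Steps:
O(q) = q**(3/2) + 2*q**2 (O(q) = (q**2 + q*q) + q*sqrt(q) = (q**2 + q**2) + q**(3/2) = 2*q**2 + q**(3/2) = q**(3/2) + 2*q**2)
(1807 + 43954)/(14908 + O(84)) = (1807 + 43954)/(14908 + (84**(3/2) + 2*84**2)) = 45761/(14908 + (168*sqrt(21) + 2*7056)) = 45761/(14908 + (168*sqrt(21) + 14112)) = 45761/(14908 + (14112 + 168*sqrt(21))) = 45761/(29020 + 168*sqrt(21))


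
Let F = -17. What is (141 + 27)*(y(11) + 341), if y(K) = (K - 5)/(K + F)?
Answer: 57120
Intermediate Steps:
y(K) = (-5 + K)/(-17 + K) (y(K) = (K - 5)/(K - 17) = (-5 + K)/(-17 + K))
(141 + 27)*(y(11) + 341) = (141 + 27)*((-5 + 11)/(-17 + 11) + 341) = 168*(6/(-6) + 341) = 168*(-1/6*6 + 341) = 168*(-1 + 341) = 168*340 = 57120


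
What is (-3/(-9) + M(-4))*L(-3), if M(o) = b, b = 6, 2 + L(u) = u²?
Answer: 133/3 ≈ 44.333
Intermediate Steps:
L(u) = -2 + u²
M(o) = 6
(-3/(-9) + M(-4))*L(-3) = (-3/(-9) + 6)*(-2 + (-3)²) = (-3*(-⅑) + 6)*(-2 + 9) = (⅓ + 6)*7 = (19/3)*7 = 133/3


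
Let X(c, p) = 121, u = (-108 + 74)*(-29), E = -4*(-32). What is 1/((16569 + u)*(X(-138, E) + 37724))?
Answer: 1/664368975 ≈ 1.5052e-9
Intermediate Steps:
E = 128
u = 986 (u = -34*(-29) = 986)
1/((16569 + u)*(X(-138, E) + 37724)) = 1/((16569 + 986)*(121 + 37724)) = 1/(17555*37845) = 1/664368975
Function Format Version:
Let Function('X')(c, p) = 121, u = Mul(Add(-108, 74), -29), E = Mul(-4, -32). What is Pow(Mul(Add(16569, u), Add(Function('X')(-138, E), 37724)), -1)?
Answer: Rational(1, 664368975) ≈ 1.5052e-9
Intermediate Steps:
E = 128
u = 986 (u = Mul(-34, -29) = 986)
Pow(Mul(Add(16569, u), Add(Function('X')(-138, E), 37724)), -1) = Pow(Mul(Add(16569, 986), Add(121, 37724)), -1) = Pow(Mul(17555, 37845), -1) = Pow(664368975, -1) = Rational(1, 664368975)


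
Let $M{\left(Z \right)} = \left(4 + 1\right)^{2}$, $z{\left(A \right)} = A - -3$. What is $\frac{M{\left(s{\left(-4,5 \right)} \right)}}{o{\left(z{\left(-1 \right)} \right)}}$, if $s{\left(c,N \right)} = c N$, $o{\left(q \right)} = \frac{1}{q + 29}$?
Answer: $775$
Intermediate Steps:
$z{\left(A \right)} = 3 + A$ ($z{\left(A \right)} = A + 3 = 3 + A$)
$o{\left(q \right)} = \frac{1}{29 + q}$
$s{\left(c,N \right)} = N c$
$M{\left(Z \right)} = 25$ ($M{\left(Z \right)} = 5^{2} = 25$)
$\frac{M{\left(s{\left(-4,5 \right)} \right)}}{o{\left(z{\left(-1 \right)} \right)}} = \frac{25}{\frac{1}{29 + \left(3 - 1\right)}} = \frac{25}{\frac{1}{29 + 2}} = \frac{25}{\frac{1}{31}} = 25 \frac{1}{\frac{1}{31}} = 25 \cdot 31 = 775$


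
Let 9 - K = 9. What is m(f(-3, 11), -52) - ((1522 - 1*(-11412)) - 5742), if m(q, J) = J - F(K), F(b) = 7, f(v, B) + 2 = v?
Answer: -7251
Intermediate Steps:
K = 0 (K = 9 - 1*9 = 9 - 9 = 0)
f(v, B) = -2 + v
m(q, J) = -7 + J (m(q, J) = J - 1*7 = J - 7 = -7 + J)
m(f(-3, 11), -52) - ((1522 - 1*(-11412)) - 5742) = (-7 - 52) - ((1522 - 1*(-11412)) - 5742) = -59 - ((1522 + 11412) - 5742) = -59 - (12934 - 5742) = -59 - 1*7192 = -59 - 7192 = -7251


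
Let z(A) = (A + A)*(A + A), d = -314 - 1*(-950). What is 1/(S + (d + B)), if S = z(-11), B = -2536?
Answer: -1/1416 ≈ -0.00070621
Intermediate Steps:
d = 636 (d = -314 + 950 = 636)
z(A) = 4*A² (z(A) = (2*A)*(2*A) = 4*A²)
S = 484 (S = 4*(-11)² = 4*121 = 484)
1/(S + (d + B)) = 1/(484 + (636 - 2536)) = 1/(484 - 1900) = 1/(-1416) = -1/1416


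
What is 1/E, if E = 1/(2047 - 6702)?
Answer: -4655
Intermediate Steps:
E = -1/4655 (E = 1/(-4655) = -1/4655 ≈ -0.00021482)
1/E = 1/(-1/4655) = -4655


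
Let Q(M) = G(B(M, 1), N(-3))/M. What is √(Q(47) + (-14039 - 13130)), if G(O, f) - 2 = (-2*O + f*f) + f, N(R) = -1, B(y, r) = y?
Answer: I*√60020645/47 ≈ 164.84*I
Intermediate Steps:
G(O, f) = 2 + f + f² - 2*O (G(O, f) = 2 + ((-2*O + f*f) + f) = 2 + ((-2*O + f²) + f) = 2 + ((f² - 2*O) + f) = 2 + (f + f² - 2*O) = 2 + f + f² - 2*O)
Q(M) = (2 - 2*M)/M (Q(M) = (2 - 1 + (-1)² - 2*M)/M = (2 - 1 + 1 - 2*M)/M = (2 - 2*M)/M)
√(Q(47) + (-14039 - 13130)) = √((-2 + 2/47) + (-14039 - 13130)) = √((-2 + 2*(1/47)) - 27169) = √((-2 + 2/47) - 27169) = √(-92/47 - 27169) = √(-1277035/47) = I*√60020645/47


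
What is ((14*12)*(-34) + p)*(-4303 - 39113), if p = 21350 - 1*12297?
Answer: -145052856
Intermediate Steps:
p = 9053 (p = 21350 - 12297 = 9053)
((14*12)*(-34) + p)*(-4303 - 39113) = ((14*12)*(-34) + 9053)*(-4303 - 39113) = (168*(-34) + 9053)*(-43416) = (-5712 + 9053)*(-43416) = 3341*(-43416) = -145052856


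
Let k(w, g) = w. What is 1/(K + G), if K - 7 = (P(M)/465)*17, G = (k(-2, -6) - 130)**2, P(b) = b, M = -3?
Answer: 155/2701788 ≈ 5.7369e-5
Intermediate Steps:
G = 17424 (G = (-2 - 130)**2 = (-132)**2 = 17424)
K = 1068/155 (K = 7 - 3/465*17 = 7 - 3*1/465*17 = 7 - 1/155*17 = 7 - 17/155 = 1068/155 ≈ 6.8903)
1/(K + G) = 1/(1068/155 + 17424) = 1/(2701788/155) = 155/2701788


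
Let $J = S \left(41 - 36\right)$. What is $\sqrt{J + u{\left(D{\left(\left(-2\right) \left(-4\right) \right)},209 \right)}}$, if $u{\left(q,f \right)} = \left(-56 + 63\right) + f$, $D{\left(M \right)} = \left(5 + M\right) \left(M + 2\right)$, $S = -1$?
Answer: $\sqrt{211} \approx 14.526$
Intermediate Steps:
$J = -5$ ($J = - (41 - 36) = \left(-1\right) 5 = -5$)
$D{\left(M \right)} = \left(2 + M\right) \left(5 + M\right)$ ($D{\left(M \right)} = \left(5 + M\right) \left(2 + M\right) = \left(2 + M\right) \left(5 + M\right)$)
$u{\left(q,f \right)} = 7 + f$
$\sqrt{J + u{\left(D{\left(\left(-2\right) \left(-4\right) \right)},209 \right)}} = \sqrt{-5 + \left(7 + 209\right)} = \sqrt{-5 + 216} = \sqrt{211}$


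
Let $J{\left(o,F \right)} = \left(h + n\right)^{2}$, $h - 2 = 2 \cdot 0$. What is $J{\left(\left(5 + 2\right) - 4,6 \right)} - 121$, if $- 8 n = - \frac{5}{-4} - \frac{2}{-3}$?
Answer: $- \frac{1086575}{9216} \approx -117.9$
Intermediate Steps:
$n = - \frac{23}{96}$ ($n = - \frac{- \frac{5}{-4} - \frac{2}{-3}}{8} = - \frac{\left(-5\right) \left(- \frac{1}{4}\right) - - \frac{2}{3}}{8} = - \frac{\frac{5}{4} + \frac{2}{3}}{8} = \left(- \frac{1}{8}\right) \frac{23}{12} = - \frac{23}{96} \approx -0.23958$)
$h = 2$ ($h = 2 + 2 \cdot 0 = 2 + 0 = 2$)
$J{\left(o,F \right)} = \frac{28561}{9216}$ ($J{\left(o,F \right)} = \left(2 - \frac{23}{96}\right)^{2} = \left(\frac{169}{96}\right)^{2} = \frac{28561}{9216}$)
$J{\left(\left(5 + 2\right) - 4,6 \right)} - 121 = \frac{28561}{9216} - 121 = - \frac{1086575}{9216}$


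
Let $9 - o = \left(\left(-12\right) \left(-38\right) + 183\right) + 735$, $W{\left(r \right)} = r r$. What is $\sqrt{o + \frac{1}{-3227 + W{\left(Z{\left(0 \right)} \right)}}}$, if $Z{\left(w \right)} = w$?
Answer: $\frac{2 i \sqrt{3553617578}}{3227} \approx 36.946 i$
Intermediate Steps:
$W{\left(r \right)} = r^{2}$
$o = -1365$ ($o = 9 - \left(\left(\left(-12\right) \left(-38\right) + 183\right) + 735\right) = 9 - \left(\left(456 + 183\right) + 735\right) = 9 - \left(639 + 735\right) = 9 - 1374 = -1365$)
$\sqrt{o + \frac{1}{-3227 + W{\left(Z{\left(0 \right)} \right)}}} = \sqrt{-1365 + \frac{1}{-3227 + 0^{2}}} = \sqrt{-1365 + \frac{1}{-3227 + 0}} = \sqrt{-1365 + \frac{1}{-3227}} = \sqrt{-1365 - \frac{1}{3227}} = \sqrt{- \frac{4404856}{3227}} = \frac{2 i \sqrt{3553617578}}{3227}$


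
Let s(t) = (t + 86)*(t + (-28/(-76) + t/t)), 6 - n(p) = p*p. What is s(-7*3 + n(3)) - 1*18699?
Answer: -381941/19 ≈ -20102.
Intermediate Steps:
n(p) = 6 - p**2 (n(p) = 6 - p*p = 6 - p**2)
s(t) = (86 + t)*(26/19 + t) (s(t) = (86 + t)*(t + (-28*(-1/76) + 1)) = (86 + t)*(t + (7/19 + 1)) = (86 + t)*(t + 26/19) = (86 + t)*(26/19 + t))
s(-7*3 + n(3)) - 1*18699 = (2236/19 + (-7*3 + (6 - 1*3**2))**2 + 1660*(-7*3 + (6 - 1*3**2))/19) - 1*18699 = (2236/19 + (-21 + (6 - 1*9))**2 + 1660*(-21 + (6 - 1*9))/19) - 18699 = (2236/19 + (-21 + (6 - 9))**2 + 1660*(-21 + (6 - 9))/19) - 18699 = (2236/19 + (-21 - 3)**2 + 1660*(-21 - 3)/19) - 18699 = (2236/19 + (-24)**2 + (1660/19)*(-24)) - 18699 = (2236/19 + 576 - 39840/19) - 18699 = -26660/19 - 18699 = -381941/19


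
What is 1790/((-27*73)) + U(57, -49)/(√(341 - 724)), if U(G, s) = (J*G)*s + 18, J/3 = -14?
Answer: -1790/1971 - 117324*I*√383/383 ≈ -0.90817 - 5995.0*I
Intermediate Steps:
J = -42 (J = 3*(-14) = -42)
U(G, s) = 18 - 42*G*s (U(G, s) = (-42*G)*s + 18 = -42*G*s + 18 = 18 - 42*G*s)
1790/((-27*73)) + U(57, -49)/(√(341 - 724)) = 1790/((-27*73)) + (18 - 42*57*(-49))/(√(341 - 724)) = 1790/(-1971) + (18 + 117306)/(√(-383)) = 1790*(-1/1971) + 117324/((I*√383)) = -1790/1971 + 117324*(-I*√383/383) = -1790/1971 - 117324*I*√383/383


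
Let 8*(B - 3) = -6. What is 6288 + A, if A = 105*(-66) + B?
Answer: -2559/4 ≈ -639.75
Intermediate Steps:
B = 9/4 (B = 3 + (⅛)*(-6) = 3 - ¾ = 9/4 ≈ 2.2500)
A = -27711/4 (A = 105*(-66) + 9/4 = -6930 + 9/4 = -27711/4 ≈ -6927.8)
6288 + A = 6288 - 27711/4 = -2559/4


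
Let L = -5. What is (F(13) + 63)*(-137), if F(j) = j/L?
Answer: -41374/5 ≈ -8274.8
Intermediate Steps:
F(j) = -j/5 (F(j) = j/(-5) = j*(-1/5) = -j/5)
(F(13) + 63)*(-137) = (-1/5*13 + 63)*(-137) = (-13/5 + 63)*(-137) = (302/5)*(-137) = -41374/5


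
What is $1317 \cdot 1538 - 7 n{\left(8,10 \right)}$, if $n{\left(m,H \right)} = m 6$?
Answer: $2025210$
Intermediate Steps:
$n{\left(m,H \right)} = 6 m$
$1317 \cdot 1538 - 7 n{\left(8,10 \right)} = 1317 \cdot 1538 - 7 \cdot 6 \cdot 8 = 2025546 - 336 = 2025210$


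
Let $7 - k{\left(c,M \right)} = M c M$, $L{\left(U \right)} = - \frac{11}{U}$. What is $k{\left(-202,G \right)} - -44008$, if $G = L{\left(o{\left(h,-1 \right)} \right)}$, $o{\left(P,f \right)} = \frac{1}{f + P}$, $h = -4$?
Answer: $655065$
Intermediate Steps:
$o{\left(P,f \right)} = \frac{1}{P + f}$
$G = 55$ ($G = - \frac{11}{\frac{1}{-4 - 1}} = - \frac{11}{\frac{1}{-5}} = - \frac{11}{- \frac{1}{5}} = \left(-11\right) \left(-5\right) = 55$)
$k{\left(c,M \right)} = 7 - c M^{2}$ ($k{\left(c,M \right)} = 7 - M c M = 7 - c M^{2}$)
$k{\left(-202,G \right)} - -44008 = \left(7 - - 202 \cdot 55^{2}\right) - -44008 = \left(7 - \left(-202\right) 3025\right) + 44008 = \left(7 + 611050\right) + 44008 = 611057 + 44008 = 655065$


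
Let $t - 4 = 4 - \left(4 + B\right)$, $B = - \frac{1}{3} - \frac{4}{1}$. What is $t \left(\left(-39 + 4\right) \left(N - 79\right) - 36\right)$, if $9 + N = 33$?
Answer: $\frac{47225}{3} \approx 15742.0$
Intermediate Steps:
$N = 24$ ($N = -9 + 33 = 24$)
$B = - \frac{13}{3}$ ($B = \left(-1\right) \frac{1}{3} - 4 = - \frac{1}{3} - 4 = - \frac{13}{3} \approx -4.3333$)
$t = \frac{25}{3}$ ($t = 4 + \left(4 - \left(4 - \frac{13}{3}\right)\right) = 4 + \left(4 - - \frac{1}{3}\right) = 4 + \left(4 + \frac{1}{3}\right) = 4 + \frac{13}{3} = \frac{25}{3} \approx 8.3333$)
$t \left(\left(-39 + 4\right) \left(N - 79\right) - 36\right) = \frac{25 \left(\left(-39 + 4\right) \left(24 - 79\right) - 36\right)}{3} = \frac{25 \left(\left(-35\right) \left(-55\right) - 36\right)}{3} = \frac{25 \left(1925 - 36\right)}{3} = \frac{25}{3} \cdot 1889 = \frac{47225}{3}$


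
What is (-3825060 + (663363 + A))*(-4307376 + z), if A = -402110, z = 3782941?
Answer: 1868985124045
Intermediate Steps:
(-3825060 + (663363 + A))*(-4307376 + z) = (-3825060 + (663363 - 402110))*(-4307376 + 3782941) = (-3825060 + 261253)*(-524435) = -3563807*(-524435) = 1868985124045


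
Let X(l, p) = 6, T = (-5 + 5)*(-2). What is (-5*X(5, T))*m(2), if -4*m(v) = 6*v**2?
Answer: 180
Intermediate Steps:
T = 0 (T = 0*(-2) = 0)
m(v) = -3*v**2/2
(-5*X(5, T))*m(2) = (-5*6)*(-3/2*2**2) = -(-45)*4 = -30*(-6) = 180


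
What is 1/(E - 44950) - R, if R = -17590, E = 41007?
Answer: 69357369/3943 ≈ 17590.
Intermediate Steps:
1/(E - 44950) - R = 1/(41007 - 44950) - 1*(-17590) = 1/(-3943) + 17590 = -1/3943 + 17590 = 69357369/3943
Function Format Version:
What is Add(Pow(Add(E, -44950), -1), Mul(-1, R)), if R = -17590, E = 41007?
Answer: Rational(69357369, 3943) ≈ 17590.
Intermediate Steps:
Add(Pow(Add(E, -44950), -1), Mul(-1, R)) = Add(Pow(Add(41007, -44950), -1), Mul(-1, -17590)) = Add(Pow(-3943, -1), 17590) = Add(Rational(-1, 3943), 17590) = Rational(69357369, 3943)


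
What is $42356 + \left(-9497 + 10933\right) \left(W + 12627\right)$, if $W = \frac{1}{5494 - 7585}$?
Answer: $\frac{38003354812}{2091} \approx 1.8175 \cdot 10^{7}$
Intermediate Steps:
$W = - \frac{1}{2091}$ ($W = \frac{1}{-2091} = - \frac{1}{2091} \approx -0.00047824$)
$42356 + \left(-9497 + 10933\right) \left(W + 12627\right) = 42356 + \left(-9497 + 10933\right) \left(- \frac{1}{2091} + 12627\right) = 42356 + 1436 \cdot \frac{26403056}{2091} = 42356 + \frac{37914788416}{2091} = \frac{38003354812}{2091}$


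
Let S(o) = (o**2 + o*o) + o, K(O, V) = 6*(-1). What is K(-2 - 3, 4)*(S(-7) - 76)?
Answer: -90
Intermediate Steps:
K(O, V) = -6
S(o) = o + 2*o**2 (S(o) = (o**2 + o**2) + o = 2*o**2 + o = o + 2*o**2)
K(-2 - 3, 4)*(S(-7) - 76) = -6*(-7*(1 + 2*(-7)) - 76) = -6*(-7*(1 - 14) - 76) = -6*(-7*(-13) - 76) = -6*(91 - 76) = -6*15 = -90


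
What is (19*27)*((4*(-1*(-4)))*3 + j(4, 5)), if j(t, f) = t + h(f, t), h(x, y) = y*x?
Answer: 36936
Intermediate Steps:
h(x, y) = x*y
j(t, f) = t + f*t
(19*27)*((4*(-1*(-4)))*3 + j(4, 5)) = (19*27)*((4*(-1*(-4)))*3 + 4*(1 + 5)) = 513*((4*4)*3 + 4*6) = 513*(16*3 + 24) = 513*(48 + 24) = 513*72 = 36936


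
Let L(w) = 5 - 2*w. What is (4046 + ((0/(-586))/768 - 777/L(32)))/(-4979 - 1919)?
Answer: -239491/406982 ≈ -0.58846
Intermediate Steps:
(4046 + ((0/(-586))/768 - 777/L(32)))/(-4979 - 1919) = (4046 + ((0/(-586))/768 - 777/(5 - 2*32)))/(-4979 - 1919) = (4046 + ((0*(-1/586))*(1/768) - 777/(5 - 64)))/(-6898) = (4046 + (0*(1/768) - 777/(-59)))*(-1/6898) = (4046 + (0 - 777*(-1/59)))*(-1/6898) = (4046 + (0 + 777/59))*(-1/6898) = (4046 + 777/59)*(-1/6898) = (239491/59)*(-1/6898) = -239491/406982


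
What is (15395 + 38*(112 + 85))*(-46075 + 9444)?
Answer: -838153911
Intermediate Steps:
(15395 + 38*(112 + 85))*(-46075 + 9444) = (15395 + 38*197)*(-36631) = (15395 + 7486)*(-36631) = 22881*(-36631) = -838153911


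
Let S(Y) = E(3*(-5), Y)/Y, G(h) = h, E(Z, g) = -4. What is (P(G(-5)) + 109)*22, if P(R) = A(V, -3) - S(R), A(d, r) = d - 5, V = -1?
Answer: 11242/5 ≈ 2248.4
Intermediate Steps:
S(Y) = -4/Y
A(d, r) = -5 + d
P(R) = -6 + 4/R (P(R) = (-5 - 1) - (-4)/R = -6 + 4/R)
(P(G(-5)) + 109)*22 = ((-6 + 4/(-5)) + 109)*22 = ((-6 + 4*(-⅕)) + 109)*22 = ((-6 - ⅘) + 109)*22 = (-34/5 + 109)*22 = (511/5)*22 = 11242/5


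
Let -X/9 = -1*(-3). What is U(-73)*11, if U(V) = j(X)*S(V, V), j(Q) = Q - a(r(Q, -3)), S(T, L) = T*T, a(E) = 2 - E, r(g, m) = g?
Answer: -3282664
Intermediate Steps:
X = -27 (X = -(-9)*(-3) = -9*3 = -27)
S(T, L) = T²
j(Q) = -2 + 2*Q (j(Q) = Q - (2 - Q) = Q + (-2 + Q) = -2 + 2*Q)
U(V) = -56*V² (U(V) = (-2 + 2*(-27))*V² = (-2 - 54)*V² = -56*V²)
U(-73)*11 = -56*(-73)²*11 = -56*5329*11 = -298424*11 = -3282664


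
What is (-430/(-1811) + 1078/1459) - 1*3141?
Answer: -8296724481/2642249 ≈ -3140.0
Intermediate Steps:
(-430/(-1811) + 1078/1459) - 1*3141 = (-430*(-1/1811) + 1078*(1/1459)) - 3141 = (430/1811 + 1078/1459) - 3141 = 2579628/2642249 - 3141 = -8296724481/2642249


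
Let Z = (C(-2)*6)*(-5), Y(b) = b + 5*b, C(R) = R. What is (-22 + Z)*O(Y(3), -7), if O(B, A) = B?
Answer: 684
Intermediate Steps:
Y(b) = 6*b
Z = 60 (Z = -2*6*(-5) = -12*(-5) = 60)
(-22 + Z)*O(Y(3), -7) = (-22 + 60)*(6*3) = 38*18 = 684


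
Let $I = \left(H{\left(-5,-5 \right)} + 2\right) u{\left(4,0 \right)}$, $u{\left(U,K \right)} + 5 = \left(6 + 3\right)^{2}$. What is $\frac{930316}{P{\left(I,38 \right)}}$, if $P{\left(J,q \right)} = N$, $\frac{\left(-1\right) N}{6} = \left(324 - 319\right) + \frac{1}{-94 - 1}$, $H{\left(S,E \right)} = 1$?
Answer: $- \frac{22095005}{711} \approx -31076.0$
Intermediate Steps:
$u{\left(U,K \right)} = 76$ ($u{\left(U,K \right)} = -5 + \left(6 + 3\right)^{2} = -5 + 9^{2} = -5 + 81 = 76$)
$I = 228$ ($I = \left(1 + 2\right) 76 = 3 \cdot 76 = 228$)
$N = - \frac{2844}{95}$ ($N = - 6 \left(\left(324 - 319\right) + \frac{1}{-94 - 1}\right) = - 6 \left(5 + \frac{1}{-95}\right) = - 6 \left(5 - \frac{1}{95}\right) = \left(-6\right) \frac{474}{95} = - \frac{2844}{95} \approx -29.937$)
$P{\left(J,q \right)} = - \frac{2844}{95}$
$\frac{930316}{P{\left(I,38 \right)}} = \frac{930316}{- \frac{2844}{95}} = 930316 \left(- \frac{95}{2844}\right) = - \frac{22095005}{711}$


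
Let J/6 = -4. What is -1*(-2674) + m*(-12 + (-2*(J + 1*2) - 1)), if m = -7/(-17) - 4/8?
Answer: 90823/34 ≈ 2671.3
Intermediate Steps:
J = -24 (J = 6*(-4) = -24)
m = -3/34 (m = -7*(-1/17) - 4*⅛ = 7/17 - ½ = -3/34 ≈ -0.088235)
-1*(-2674) + m*(-12 + (-2*(J + 1*2) - 1)) = -1*(-2674) - 3*(-12 + (-2*(-24 + 1*2) - 1))/34 = 2674 - 3*(-12 + (-2*(-24 + 2) - 1))/34 = 2674 - 3*(-12 + (-2*(-22) - 1))/34 = 2674 - 3*(-12 + (44 - 1))/34 = 2674 - 3*(-12 + 43)/34 = 2674 - 3/34*31 = 2674 - 93/34 = 90823/34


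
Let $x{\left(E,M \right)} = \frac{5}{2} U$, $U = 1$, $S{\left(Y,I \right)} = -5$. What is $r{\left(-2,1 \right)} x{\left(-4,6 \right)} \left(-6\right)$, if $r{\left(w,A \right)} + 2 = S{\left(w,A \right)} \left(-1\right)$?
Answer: $-45$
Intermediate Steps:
$r{\left(w,A \right)} = 3$ ($r{\left(w,A \right)} = -2 - -5 = -2 + 5 = 3$)
$x{\left(E,M \right)} = \frac{5}{2}$ ($x{\left(E,M \right)} = \frac{5}{2} \cdot 1 = \frac{5}{2}$)
$r{\left(-2,1 \right)} x{\left(-4,6 \right)} \left(-6\right) = 3 \cdot \frac{5}{2} \left(-6\right) = \frac{15}{2} \left(-6\right) = -45$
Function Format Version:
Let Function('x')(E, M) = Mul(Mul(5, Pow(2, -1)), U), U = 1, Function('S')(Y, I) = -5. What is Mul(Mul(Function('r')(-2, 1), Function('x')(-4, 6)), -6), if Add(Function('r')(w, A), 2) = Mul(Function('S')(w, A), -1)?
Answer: -45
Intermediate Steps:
Function('r')(w, A) = 3 (Function('r')(w, A) = Add(-2, Mul(-5, -1)) = Add(-2, 5) = 3)
Function('x')(E, M) = Rational(5, 2) (Function('x')(E, M) = Mul(Mul(5, Pow(2, -1)), 1) = Mul(Mul(5, Rational(1, 2)), 1) = Mul(Rational(5, 2), 1) = Rational(5, 2))
Mul(Mul(Function('r')(-2, 1), Function('x')(-4, 6)), -6) = Mul(Mul(3, Rational(5, 2)), -6) = Mul(Rational(15, 2), -6) = -45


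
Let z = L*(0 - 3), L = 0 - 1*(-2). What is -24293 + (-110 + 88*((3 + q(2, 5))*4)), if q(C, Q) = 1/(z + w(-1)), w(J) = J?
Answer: -163781/7 ≈ -23397.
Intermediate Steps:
L = 2 (L = 0 + 2 = 2)
z = -6 (z = 2*(0 - 3) = 2*(-3) = -6)
q(C, Q) = -⅐ (q(C, Q) = 1/(-6 - 1) = 1/(-7) = -⅐)
-24293 + (-110 + 88*((3 + q(2, 5))*4)) = -24293 + (-110 + 88*((3 - ⅐)*4)) = -24293 + (-110 + 88*((20/7)*4)) = -24293 + (-110 + 88*(80/7)) = -24293 + (-110 + 7040/7) = -24293 + 6270/7 = -163781/7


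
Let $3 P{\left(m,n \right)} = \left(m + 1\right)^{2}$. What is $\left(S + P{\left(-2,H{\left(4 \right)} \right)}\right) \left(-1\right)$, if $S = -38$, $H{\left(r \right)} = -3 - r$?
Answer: $\frac{113}{3} \approx 37.667$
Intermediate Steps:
$P{\left(m,n \right)} = \frac{\left(1 + m\right)^{2}}{3}$ ($P{\left(m,n \right)} = \frac{\left(m + 1\right)^{2}}{3} = \frac{\left(1 + m\right)^{2}}{3}$)
$\left(S + P{\left(-2,H{\left(4 \right)} \right)}\right) \left(-1\right) = \left(-38 + \frac{\left(1 - 2\right)^{2}}{3}\right) \left(-1\right) = \left(-38 + \frac{\left(-1\right)^{2}}{3}\right) \left(-1\right) = \left(-38 + \frac{1}{3} \cdot 1\right) \left(-1\right) = \left(-38 + \frac{1}{3}\right) \left(-1\right) = \left(- \frac{113}{3}\right) \left(-1\right) = \frac{113}{3}$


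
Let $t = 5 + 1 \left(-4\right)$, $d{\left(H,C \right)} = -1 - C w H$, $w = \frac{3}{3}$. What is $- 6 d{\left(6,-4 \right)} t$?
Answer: $-138$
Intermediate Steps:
$w = 1$ ($w = 3 \cdot \frac{1}{3} = 1$)
$d{\left(H,C \right)} = -1 - C H$ ($d{\left(H,C \right)} = -1 - C 1 H = -1 - C H$)
$t = 1$ ($t = 5 - 4 = 1$)
$- 6 d{\left(6,-4 \right)} t = - 6 \left(-1 - \left(-4\right) 6\right) 1 = - 6 \left(-1 + 24\right) 1 = - 6 \cdot 23 \cdot 1 = \left(-6\right) 23 = -138$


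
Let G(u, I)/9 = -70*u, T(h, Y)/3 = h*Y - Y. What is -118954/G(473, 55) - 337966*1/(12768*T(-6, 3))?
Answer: 70849633/86471280 ≈ 0.81934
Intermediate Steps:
T(h, Y) = -3*Y + 3*Y*h (T(h, Y) = 3*(h*Y - Y) = 3*(Y*h - Y) = 3*(-Y + Y*h) = -3*Y + 3*Y*h)
G(u, I) = -630*u (G(u, I) = 9*(-70*u) = -630*u)
-118954/G(473, 55) - 337966*1/(12768*T(-6, 3)) = -118954/((-630*473)) - 337966*1/(114912*(-1 - 6)) = -118954/(-297990) - 337966/((3*3*(-7))*12768) = -118954*(-1/297990) - 337966/((-63*12768)) = 5407/13545 - 337966/(-804384) = 5407/13545 - 337966*(-1/804384) = 5407/13545 + 168983/402192 = 70849633/86471280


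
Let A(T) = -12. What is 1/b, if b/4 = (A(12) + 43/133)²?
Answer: 17689/9647236 ≈ 0.0018336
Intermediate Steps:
b = 9647236/17689 (b = 4*(-12 + 43/133)² = 4*(-1553/133)² = 4*(2411809/17689) = 9647236/17689 ≈ 545.38)
1/b = 1/(9647236/17689) = 17689/9647236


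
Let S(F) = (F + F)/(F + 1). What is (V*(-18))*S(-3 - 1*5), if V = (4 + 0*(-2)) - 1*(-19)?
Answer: -6624/7 ≈ -946.29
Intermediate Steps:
S(F) = 2*F/(1 + F) (S(F) = (2*F)/(1 + F) = 2*F/(1 + F))
V = 23 (V = (4 + 0) + 19 = 4 + 19 = 23)
(V*(-18))*S(-3 - 1*5) = (23*(-18))*(2*(-3 - 1*5)/(1 + (-3 - 1*5))) = -828*(-3 - 5)/(1 + (-3 - 5)) = -828*(-8)/(1 - 8) = -828*(-8)/(-7) = -828*(-8)*(-1)/7 = -414*16/7 = -6624/7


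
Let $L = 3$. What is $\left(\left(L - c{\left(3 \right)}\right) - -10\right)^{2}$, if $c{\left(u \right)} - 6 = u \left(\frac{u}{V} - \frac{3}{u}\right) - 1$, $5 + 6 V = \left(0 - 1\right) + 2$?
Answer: $\frac{2401}{4} \approx 600.25$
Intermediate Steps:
$V = - \frac{2}{3}$ ($V = - \frac{5}{6} + \frac{\left(0 - 1\right) + 2}{6} = - \frac{5}{6} + \frac{-1 + 2}{6} = - \frac{5}{6} + \frac{1}{6} \cdot 1 = - \frac{5}{6} + \frac{1}{6} = - \frac{2}{3} \approx -0.66667$)
$c{\left(u \right)} = 5 + u \left(- \frac{3}{u} - \frac{3 u}{2}\right)$ ($c{\left(u \right)} = 6 + \left(u \left(\frac{u}{- \frac{2}{3}} - \frac{3}{u}\right) - 1\right) = 6 + \left(u \left(u \left(- \frac{3}{2}\right) - \frac{3}{u}\right) - 1\right) = 6 + \left(u \left(- \frac{3 u}{2} - \frac{3}{u}\right) - 1\right) = 6 + \left(u \left(- \frac{3}{u} - \frac{3 u}{2}\right) - 1\right) = 6 + \left(-1 + u \left(- \frac{3}{u} - \frac{3 u}{2}\right)\right) = 5 + u \left(- \frac{3}{u} - \frac{3 u}{2}\right)$)
$\left(\left(L - c{\left(3 \right)}\right) - -10\right)^{2} = \left(\left(3 - \left(2 - \frac{3 \cdot 3^{2}}{2}\right)\right) - -10\right)^{2} = \left(\left(3 - \left(2 - \frac{27}{2}\right)\right) + 10\right)^{2} = \left(\left(3 - - \frac{23}{2}\right) + 10\right)^{2} = \left(\left(3 + \frac{23}{2}\right) + 10\right)^{2} = \left(\frac{29}{2} + 10\right)^{2} = \left(\frac{49}{2}\right)^{2} = \frac{2401}{4}$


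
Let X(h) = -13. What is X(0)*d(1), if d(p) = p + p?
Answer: -26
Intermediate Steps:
d(p) = 2*p
X(0)*d(1) = -26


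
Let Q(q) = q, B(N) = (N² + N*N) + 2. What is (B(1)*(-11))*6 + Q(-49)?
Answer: -313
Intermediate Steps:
B(N) = 2 + 2*N² (B(N) = (N² + N²) + 2 = 2*N² + 2 = 2 + 2*N²)
(B(1)*(-11))*6 + Q(-49) = ((2 + 2*1²)*(-11))*6 - 49 = ((2 + 2*1)*(-11))*6 - 49 = ((2 + 2)*(-11))*6 - 49 = (4*(-11))*6 - 49 = -44*6 - 49 = -264 - 49 = -313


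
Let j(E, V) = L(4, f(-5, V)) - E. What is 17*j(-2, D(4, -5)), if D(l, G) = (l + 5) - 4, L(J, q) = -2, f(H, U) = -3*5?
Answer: 0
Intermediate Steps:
f(H, U) = -15
D(l, G) = 1 + l (D(l, G) = (5 + l) - 4 = 1 + l)
j(E, V) = -2 - E
17*j(-2, D(4, -5)) = 17*(-2 - 1*(-2)) = 17*(-2 + 2) = 17*0 = 0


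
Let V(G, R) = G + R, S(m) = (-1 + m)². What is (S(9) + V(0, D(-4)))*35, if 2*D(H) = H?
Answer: 2170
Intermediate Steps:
D(H) = H/2
(S(9) + V(0, D(-4)))*35 = ((-1 + 9)² + (0 + (½)*(-4)))*35 = (8² + (0 - 2))*35 = (64 - 2)*35 = 62*35 = 2170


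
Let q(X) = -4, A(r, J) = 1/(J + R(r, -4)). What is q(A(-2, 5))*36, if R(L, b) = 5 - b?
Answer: -144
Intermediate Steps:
A(r, J) = 1/(9 + J) (A(r, J) = 1/(J + (5 - 1*(-4))) = 1/(J + (5 + 4)) = 1/(J + 9) = 1/(9 + J))
q(A(-2, 5))*36 = -4*36 = -144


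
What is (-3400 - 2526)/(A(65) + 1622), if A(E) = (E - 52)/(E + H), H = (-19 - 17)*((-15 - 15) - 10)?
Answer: -8918630/2441123 ≈ -3.6535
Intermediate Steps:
H = 1440 (H = -36*(-30 - 10) = -36*(-40) = 1440)
A(E) = (-52 + E)/(1440 + E) (A(E) = (E - 52)/(E + 1440) = (-52 + E)/(1440 + E))
(-3400 - 2526)/(A(65) + 1622) = (-3400 - 2526)/((-52 + 65)/(1440 + 65) + 1622) = -5926/(13/1505 + 1622) = -5926/2441123/1505 = -5926*1505/2441123 = -8918630/2441123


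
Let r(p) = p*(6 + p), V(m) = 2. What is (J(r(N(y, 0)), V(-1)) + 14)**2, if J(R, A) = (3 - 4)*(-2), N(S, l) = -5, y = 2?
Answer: 256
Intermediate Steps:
J(R, A) = 2 (J(R, A) = -1*(-2) = 2)
(J(r(N(y, 0)), V(-1)) + 14)**2 = (2 + 14)**2 = 16**2 = 256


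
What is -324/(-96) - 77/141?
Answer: 3191/1128 ≈ 2.8289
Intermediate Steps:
-324/(-96) - 77/141 = -324*(-1/96) - 77*1/141 = 27/8 - 77/141 = 3191/1128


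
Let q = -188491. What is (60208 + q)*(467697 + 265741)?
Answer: -94087626954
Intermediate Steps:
(60208 + q)*(467697 + 265741) = (60208 - 188491)*(467697 + 265741) = -128283*733438 = -94087626954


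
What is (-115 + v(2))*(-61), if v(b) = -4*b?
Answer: 7503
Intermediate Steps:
(-115 + v(2))*(-61) = (-115 - 4*2)*(-61) = (-115 - 8)*(-61) = -123*(-61) = 7503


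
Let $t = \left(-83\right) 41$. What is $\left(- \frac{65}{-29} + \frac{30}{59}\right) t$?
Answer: $- \frac{16011115}{1711} \approx -9357.8$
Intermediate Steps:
$t = -3403$
$\left(- \frac{65}{-29} + \frac{30}{59}\right) t = \left(- \frac{65}{-29} + \frac{30}{59}\right) \left(-3403\right) = \left(\left(-65\right) \left(- \frac{1}{29}\right) + 30 \cdot \frac{1}{59}\right) \left(-3403\right) = \left(\frac{65}{29} + \frac{30}{59}\right) \left(-3403\right) = \frac{4705}{1711} \left(-3403\right) = - \frac{16011115}{1711}$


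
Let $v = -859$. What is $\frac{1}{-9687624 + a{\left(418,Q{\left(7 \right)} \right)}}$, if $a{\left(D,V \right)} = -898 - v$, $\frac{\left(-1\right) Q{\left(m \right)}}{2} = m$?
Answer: $- \frac{1}{9687663} \approx -1.0322 \cdot 10^{-7}$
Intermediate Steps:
$Q{\left(m \right)} = - 2 m$
$a{\left(D,V \right)} = -39$ ($a{\left(D,V \right)} = -898 - -859 = -898 + 859 = -39$)
$\frac{1}{-9687624 + a{\left(418,Q{\left(7 \right)} \right)}} = \frac{1}{-9687624 - 39} = \frac{1}{-9687663} = - \frac{1}{9687663}$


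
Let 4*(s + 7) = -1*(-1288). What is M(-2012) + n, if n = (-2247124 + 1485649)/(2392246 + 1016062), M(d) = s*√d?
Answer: -761475/3408308 + 630*I*√503 ≈ -0.22342 + 14129.0*I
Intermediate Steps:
s = 315 (s = -7 + (-1*(-1288))/4 = -7 + (¼)*1288 = -7 + 322 = 315)
M(d) = 315*√d
n = -761475/3408308 ≈ -0.22342
M(-2012) + n = 315*√(-2012) - 761475/3408308 = 315*(2*I*√503) - 761475/3408308 = 630*I*√503 - 761475/3408308 = -761475/3408308 + 630*I*√503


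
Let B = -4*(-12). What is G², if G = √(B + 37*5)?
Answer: 233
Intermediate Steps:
B = 48
G = √233 (G = √(48 + 37*5) = √(48 + 185) = √233 ≈ 15.264)
G² = (√233)² = 233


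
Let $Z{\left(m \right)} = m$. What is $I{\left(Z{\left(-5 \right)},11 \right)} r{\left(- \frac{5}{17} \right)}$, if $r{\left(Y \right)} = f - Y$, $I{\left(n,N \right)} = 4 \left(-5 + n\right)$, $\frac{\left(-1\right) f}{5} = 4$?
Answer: $\frac{13400}{17} \approx 788.24$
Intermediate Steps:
$f = -20$ ($f = \left(-5\right) 4 = -20$)
$I{\left(n,N \right)} = -20 + 4 n$
$r{\left(Y \right)} = -20 - Y$
$I{\left(Z{\left(-5 \right)},11 \right)} r{\left(- \frac{5}{17} \right)} = \left(-20 + 4 \left(-5\right)\right) \left(-20 - - \frac{5}{17}\right) = \left(-20 - 20\right) \left(-20 - \left(-5\right) \frac{1}{17}\right) = - 40 \left(-20 - - \frac{5}{17}\right) = - 40 \left(-20 + \frac{5}{17}\right) = \left(-40\right) \left(- \frac{335}{17}\right) = \frac{13400}{17}$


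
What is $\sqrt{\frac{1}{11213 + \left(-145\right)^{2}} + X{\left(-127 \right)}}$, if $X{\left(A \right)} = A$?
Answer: $\frac{5 i \sqrt{65180062}}{3582} \approx 11.269 i$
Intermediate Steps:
$\sqrt{\frac{1}{11213 + \left(-145\right)^{2}} + X{\left(-127 \right)}} = \sqrt{\frac{1}{11213 + \left(-145\right)^{2}} - 127} = \sqrt{\frac{1}{11213 + 21025} - 127} = \sqrt{\frac{1}{32238} - 127} = \sqrt{- \frac{4094225}{32238}} = \frac{5 i \sqrt{65180062}}{3582}$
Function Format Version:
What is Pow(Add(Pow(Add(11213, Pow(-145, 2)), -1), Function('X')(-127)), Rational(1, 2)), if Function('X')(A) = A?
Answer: Mul(Rational(5, 3582), I, Pow(65180062, Rational(1, 2))) ≈ Mul(11.269, I)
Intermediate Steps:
Pow(Add(Pow(Add(11213, Pow(-145, 2)), -1), Function('X')(-127)), Rational(1, 2)) = Pow(Add(Pow(Add(11213, Pow(-145, 2)), -1), -127), Rational(1, 2)) = Pow(Add(Pow(Add(11213, 21025), -1), -127), Rational(1, 2)) = Pow(Add(Pow(32238, -1), -127), Rational(1, 2)) = Pow(Add(Rational(1, 32238), -127), Rational(1, 2)) = Pow(Rational(-4094225, 32238), Rational(1, 2)) = Mul(Rational(5, 3582), I, Pow(65180062, Rational(1, 2)))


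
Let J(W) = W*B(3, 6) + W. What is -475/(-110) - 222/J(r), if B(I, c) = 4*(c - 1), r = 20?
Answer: 1459/385 ≈ 3.7896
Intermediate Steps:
B(I, c) = -4 + 4*c (B(I, c) = 4*(-1 + c) = -4 + 4*c)
J(W) = 21*W (J(W) = W*(-4 + 4*6) + W = W*(-4 + 24) + W = W*20 + W = 20*W + W = 21*W)
-475/(-110) - 222/J(r) = -475/(-110) - 222/(21*20) = -475*(-1/110) - 222/420 = 95/22 - 222*1/420 = 95/22 - 37/70 = 1459/385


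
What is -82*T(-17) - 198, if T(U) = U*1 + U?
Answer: 2590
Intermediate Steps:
T(U) = 2*U (T(U) = U + U = 2*U)
-82*T(-17) - 198 = -164*(-17) - 198 = -82*(-34) - 198 = 2788 - 198 = 2590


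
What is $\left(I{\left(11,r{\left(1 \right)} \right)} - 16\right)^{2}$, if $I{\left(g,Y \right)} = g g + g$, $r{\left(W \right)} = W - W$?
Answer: $13456$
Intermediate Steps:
$r{\left(W \right)} = 0$
$I{\left(g,Y \right)} = g + g^{2}$ ($I{\left(g,Y \right)} = g^{2} + g = g + g^{2}$)
$\left(I{\left(11,r{\left(1 \right)} \right)} - 16\right)^{2} = \left(11 \left(1 + 11\right) - 16\right)^{2} = \left(11 \cdot 12 - 16\right)^{2} = \left(132 - 16\right)^{2} = 116^{2} = 13456$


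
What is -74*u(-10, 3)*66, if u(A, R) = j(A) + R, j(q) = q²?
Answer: -503052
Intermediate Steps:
u(A, R) = R + A² (u(A, R) = A² + R = R + A²)
-74*u(-10, 3)*66 = -74*(3 + (-10)²)*66 = -74*(3 + 100)*66 = -74*103*66 = -7622*66 = -503052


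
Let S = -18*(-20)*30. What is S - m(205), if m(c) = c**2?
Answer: -31225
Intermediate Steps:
S = 10800 (S = 360*30 = 10800)
S - m(205) = 10800 - 1*205**2 = 10800 - 1*42025 = 10800 - 42025 = -31225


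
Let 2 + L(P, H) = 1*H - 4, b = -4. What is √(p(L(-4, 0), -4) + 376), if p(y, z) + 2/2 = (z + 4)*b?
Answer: 5*√15 ≈ 19.365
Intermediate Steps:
L(P, H) = -6 + H (L(P, H) = -2 + (1*H - 4) = -2 + (H - 4) = -2 + (-4 + H) = -6 + H)
p(y, z) = -17 - 4*z (p(y, z) = -1 + (z + 4)*(-4) = -1 + (4 + z)*(-4) = -1 + (-16 - 4*z) = -17 - 4*z)
√(p(L(-4, 0), -4) + 376) = √((-17 - 4*(-4)) + 376) = √((-17 + 16) + 376) = √(-1 + 376) = √375 = 5*√15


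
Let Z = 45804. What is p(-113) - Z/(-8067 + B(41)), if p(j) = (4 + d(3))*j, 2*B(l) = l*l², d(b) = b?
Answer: -41846125/52787 ≈ -792.74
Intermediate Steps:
B(l) = l³/2 (B(l) = (l*l²)/2 = l³/2)
p(j) = 7*j (p(j) = (4 + 3)*j = 7*j)
p(-113) - Z/(-8067 + B(41)) = 7*(-113) - 45804/(-8067 + (½)*41³) = -791 - 45804/(-8067 + (½)*68921) = -791 - 45804/(-8067 + 68921/2) = -791 - 45804/52787/2 = -791 - 45804*2/52787 = -791 - 1*91608/52787 = -791 - 91608/52787 = -41846125/52787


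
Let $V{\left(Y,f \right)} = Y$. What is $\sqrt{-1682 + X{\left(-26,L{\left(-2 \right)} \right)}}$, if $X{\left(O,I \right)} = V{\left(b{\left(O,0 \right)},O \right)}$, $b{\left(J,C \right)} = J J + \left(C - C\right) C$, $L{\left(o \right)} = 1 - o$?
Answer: $i \sqrt{1006} \approx 31.717 i$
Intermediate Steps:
$b{\left(J,C \right)} = J^{2}$ ($b{\left(J,C \right)} = J^{2} + 0 C = J^{2} + 0 = J^{2}$)
$X{\left(O,I \right)} = O^{2}$
$\sqrt{-1682 + X{\left(-26,L{\left(-2 \right)} \right)}} = \sqrt{-1682 + \left(-26\right)^{2}} = \sqrt{-1682 + 676} = \sqrt{-1006} = i \sqrt{1006}$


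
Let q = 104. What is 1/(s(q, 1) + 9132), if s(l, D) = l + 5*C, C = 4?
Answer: 1/9256 ≈ 0.00010804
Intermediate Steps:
s(l, D) = 20 + l (s(l, D) = l + 5*4 = l + 20 = 20 + l)
1/(s(q, 1) + 9132) = 1/((20 + 104) + 9132) = 1/(124 + 9132) = 1/9256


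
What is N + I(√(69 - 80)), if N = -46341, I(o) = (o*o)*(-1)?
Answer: -46330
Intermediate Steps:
I(o) = -o² (I(o) = o²*(-1) = -o²)
N + I(√(69 - 80)) = -46341 - (√(69 - 80))² = -46341 - (√(-11))² = -46341 - (I*√11)² = -46341 - 1*(-11) = -46341 + 11 = -46330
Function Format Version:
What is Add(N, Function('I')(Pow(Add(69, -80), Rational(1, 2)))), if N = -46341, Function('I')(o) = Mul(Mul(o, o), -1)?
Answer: -46330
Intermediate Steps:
Function('I')(o) = Mul(-1, Pow(o, 2)) (Function('I')(o) = Mul(Pow(o, 2), -1) = Mul(-1, Pow(o, 2)))
Add(N, Function('I')(Pow(Add(69, -80), Rational(1, 2)))) = Add(-46341, Mul(-1, Pow(Pow(Add(69, -80), Rational(1, 2)), 2))) = Add(-46341, Mul(-1, Pow(Pow(-11, Rational(1, 2)), 2))) = Add(-46341, Mul(-1, Pow(Mul(I, Pow(11, Rational(1, 2))), 2))) = Add(-46341, Mul(-1, -11)) = Add(-46341, 11) = -46330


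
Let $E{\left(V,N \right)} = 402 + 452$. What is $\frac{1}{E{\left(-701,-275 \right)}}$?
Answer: $\frac{1}{854} \approx 0.001171$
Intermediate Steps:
$E{\left(V,N \right)} = 854$
$\frac{1}{E{\left(-701,-275 \right)}} = \frac{1}{854}$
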